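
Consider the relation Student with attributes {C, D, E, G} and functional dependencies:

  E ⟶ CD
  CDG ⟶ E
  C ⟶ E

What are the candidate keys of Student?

Attribute G never appears on the right-hand side of any dependency, so G must belong to every candidate key.
{G}⁺ = {G}, which is not all of the schema, so we must add further attributes.
{C, G}⁺: C→E adds E; E→CD adds D → {C, D, E, G}. Minimal: {G}⁺ = {G}; {C}⁺ = {C, D, E} — none reach the full schema.
{E, G}⁺: E→CD adds C, D → {C, D, E, G}. Minimal: {G}⁺ = {G}; {E}⁺ = {C, D, E} — none reach the full schema.
Any other superkey contains one of these as a subset, so there are no further candidate keys.

CG, EG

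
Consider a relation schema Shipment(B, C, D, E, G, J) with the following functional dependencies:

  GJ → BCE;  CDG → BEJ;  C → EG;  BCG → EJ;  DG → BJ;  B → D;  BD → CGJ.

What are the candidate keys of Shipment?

{B}⁺: B→D adds D; BD→CGJ adds C, G, J; GJ→BCE adds E → {B, C, D, E, G, J}.
{C, D}⁺: C→EG adds E, G; DG→BJ adds B, J → {B, C, D, E, G, J}. Minimal: {D}⁺ = {D}; {C}⁺ = {C, E, G} — none reach the full schema.
{C, J}⁺: C→EG adds E, G; GJ→BCE adds B; B→D adds D → {B, C, D, E, G, J}. Minimal: {J}⁺ = {J}; {C}⁺ = {C, E, G} — none reach the full schema.
{D, G}⁺: DG→BJ adds B, J; BD→CGJ adds C; GJ→BCE adds E → {B, C, D, E, G, J}. Minimal: {G}⁺ = {G}; {D}⁺ = {D} — none reach the full schema.
{G, J}⁺: GJ→BCE adds B, C, E; B→D adds D → {B, C, D, E, G, J}. Minimal: {J}⁺ = {J}; {G}⁺ = {G} — none reach the full schema.
Any other superkey contains one of these as a subset, so there are no further candidate keys.

(B), (C, D), (C, J), (D, G), (G, J)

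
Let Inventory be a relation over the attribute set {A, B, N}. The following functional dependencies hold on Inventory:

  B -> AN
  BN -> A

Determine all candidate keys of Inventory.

{B}

Attribute B never appears on the right-hand side of any dependency, so B must belong to every candidate key.
{B}⁺ = {A, B, N}, which is all of the schema, so {B} is the only candidate key.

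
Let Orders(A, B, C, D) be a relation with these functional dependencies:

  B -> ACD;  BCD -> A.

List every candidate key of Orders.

(B)

{B}⁺: B→ACD adds A, C, D → {A, B, C, D}.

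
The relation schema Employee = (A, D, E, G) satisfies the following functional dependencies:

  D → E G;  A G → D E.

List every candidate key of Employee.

Attribute A never appears on the right-hand side of any dependency, so A must belong to every candidate key.
{A}⁺ = {A}, which is not all of the schema, so we must add further attributes.
{A, D}⁺: D→EG adds E, G → {A, D, E, G}. Minimal: {D}⁺ = {D, E, G}; {A}⁺ = {A} — none reach the full schema.
{A, G}⁺: AG→DE adds D, E → {A, D, E, G}. Minimal: {G}⁺ = {G}; {A}⁺ = {A} — none reach the full schema.

AD, AG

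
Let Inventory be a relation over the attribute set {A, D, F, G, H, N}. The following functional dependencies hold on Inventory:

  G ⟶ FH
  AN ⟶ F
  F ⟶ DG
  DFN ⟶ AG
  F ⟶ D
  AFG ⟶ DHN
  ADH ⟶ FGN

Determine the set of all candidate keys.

AF; AG; AN; FN; GN; ADH

{A, F}⁺: F→DG adds D, G; AFG→DHN adds H, N → {A, D, F, G, H, N}.
{A, G}⁺: G→FH adds F, H; F→DG adds D; AFG→DHN adds N → {A, D, F, G, H, N}.
{A, N}⁺: AN→F adds F; F→DG adds D, G; AFG→DHN adds H → {A, D, F, G, H, N}.
{F, N}⁺: F→DG adds D, G; DFN→AG adds A; AFG→DHN adds H → {A, D, F, G, H, N}.
{G, N}⁺: G→FH adds F, H; F→DG adds D; DFN→AG adds A → {A, D, F, G, H, N}.
{A, D, H}⁺: ADH→FGN adds F, G, N → {A, D, F, G, H, N}.
Any other superkey contains one of these as a subset, so there are no further candidate keys.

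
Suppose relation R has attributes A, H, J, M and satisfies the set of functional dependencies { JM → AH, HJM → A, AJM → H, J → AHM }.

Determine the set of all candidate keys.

Attribute J never appears on the right-hand side of any dependency, so J must belong to every candidate key.
{J}⁺ = {A, H, J, M}, which is all of the schema, so {J} is the only candidate key.

J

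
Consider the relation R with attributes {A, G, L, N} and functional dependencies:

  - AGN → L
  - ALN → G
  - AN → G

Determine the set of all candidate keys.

{A, N}⁺: AN→G adds G; AGN→L adds L → {A, G, L, N}. Minimal: {N}⁺ = {N}; {A}⁺ = {A} — none reach the full schema.

AN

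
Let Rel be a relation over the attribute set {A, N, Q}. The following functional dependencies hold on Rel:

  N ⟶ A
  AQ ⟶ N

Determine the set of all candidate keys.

{A, Q}, {N, Q}

Attribute Q never appears on the right-hand side of any dependency, so Q must belong to every candidate key.
{Q}⁺ = {Q}, which is not all of the schema, so we must add further attributes.
{A, Q}⁺: AQ→N adds N → {A, N, Q}. Minimal: {Q}⁺ = {Q}; {A}⁺ = {A} — none reach the full schema.
{N, Q}⁺: N→A adds A → {A, N, Q}. Minimal: {Q}⁺ = {Q}; {N}⁺ = {A, N} — none reach the full schema.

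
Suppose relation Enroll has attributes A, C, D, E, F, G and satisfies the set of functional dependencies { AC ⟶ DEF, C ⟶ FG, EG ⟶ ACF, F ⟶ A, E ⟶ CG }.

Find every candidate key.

(C), (E)

{C}⁺: C→FG adds F, G; F→A adds A; AC→DEF adds D, E → {A, C, D, E, F, G}.
{E}⁺: E→CG adds C, G; C→FG adds F; EG→ACF adds A; AC→DEF adds D → {A, C, D, E, F, G}.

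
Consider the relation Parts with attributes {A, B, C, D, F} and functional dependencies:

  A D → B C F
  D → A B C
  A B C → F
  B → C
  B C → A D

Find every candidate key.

{B}, {D}

{B}⁺: B→C adds C; BC→AD adds A, D; AD→BCF adds F → {A, B, C, D, F}.
{D}⁺: D→ABC adds A, B, C; ABC→F adds F → {A, B, C, D, F}.
Any other superkey contains one of these as a subset, so there are no further candidate keys.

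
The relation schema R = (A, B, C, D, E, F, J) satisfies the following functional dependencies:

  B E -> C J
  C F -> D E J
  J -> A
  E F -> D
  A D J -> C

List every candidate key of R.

(B, C, F); (B, E, F); (B, D, F, J)

{B, C, F}⁺: CF→DEJ adds D, E, J; J→A adds A → {A, B, C, D, E, F, J}.
{B, E, F}⁺: BE→CJ adds C, J; CF→DEJ adds D; J→A adds A → {A, B, C, D, E, F, J}.
{B, D, F, J}⁺: J→A adds A; ADJ→C adds C; CF→DEJ adds E → {A, B, C, D, E, F, J}.
Any other superkey contains one of these as a subset, so there are no further candidate keys.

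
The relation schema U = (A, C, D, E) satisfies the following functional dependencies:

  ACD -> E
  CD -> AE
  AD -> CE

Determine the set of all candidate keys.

Attribute D never appears on the right-hand side of any dependency, so D must belong to every candidate key.
{D}⁺ = {D}, which is not all of the schema, so we must add further attributes.
{A, D}⁺: AD→CE adds C, E → {A, C, D, E}. Minimal: {D}⁺ = {D}; {A}⁺ = {A} — none reach the full schema.
{C, D}⁺: CD→AE adds A, E → {A, C, D, E}. Minimal: {D}⁺ = {D}; {C}⁺ = {C} — none reach the full schema.
Any other superkey contains one of these as a subset, so there are no further candidate keys.

{A, D}, {C, D}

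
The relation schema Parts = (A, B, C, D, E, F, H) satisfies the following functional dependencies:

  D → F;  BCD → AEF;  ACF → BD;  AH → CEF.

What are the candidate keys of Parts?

Attribute H never appears on the right-hand side of any dependency, so H must belong to every candidate key.
{H}⁺ = {H}, which is not all of the schema, so we must add further attributes.
{A, H}⁺: AH→CEF adds C, E, F; ACF→BD adds B, D → {A, B, C, D, E, F, H}. Minimal: {H}⁺ = {H}; {A}⁺ = {A} — none reach the full schema.
{B, C, D, H}⁺: D→F adds F; BCD→AEF adds A, E → {A, B, C, D, E, F, H}. Minimal: {C, D, H}⁺ = {C, D, F, H}; {B, D, H}⁺ = {B, D, F, H}; {B, C, H}⁺ = {B, C, H}; … — none reach the full schema.

(A, H); (B, C, D, H)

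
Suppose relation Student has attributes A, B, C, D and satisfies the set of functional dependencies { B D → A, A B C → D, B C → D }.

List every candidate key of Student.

Attributes B, C never appear on any right-hand side, so every candidate key must contain {B, C}.
{B, C}⁺ = {A, B, C, D}, which is all of the schema, so {B, C} is the only candidate key.

BC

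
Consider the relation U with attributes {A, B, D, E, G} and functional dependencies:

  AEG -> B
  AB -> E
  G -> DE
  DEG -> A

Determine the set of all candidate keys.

{G}

Attribute G never appears on the right-hand side of any dependency, so G must belong to every candidate key.
{G}⁺ = {A, B, D, E, G}, which is all of the schema, so {G} is the only candidate key.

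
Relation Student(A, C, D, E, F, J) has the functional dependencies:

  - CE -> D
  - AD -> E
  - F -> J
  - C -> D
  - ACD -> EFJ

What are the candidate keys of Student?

{A, C}

Attributes A, C never appear on any right-hand side, so every candidate key must contain {A, C}.
{A, C}⁺ = {A, C, D, E, F, J}, which is all of the schema, so {A, C} is the only candidate key.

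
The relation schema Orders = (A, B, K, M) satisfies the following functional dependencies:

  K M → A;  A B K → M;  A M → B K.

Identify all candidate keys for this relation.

{A, M}⁺: AM→BK adds B, K → {A, B, K, M}. Minimal: {M}⁺ = {M}; {A}⁺ = {A} — none reach the full schema.
{K, M}⁺: KM→A adds A; AM→BK adds B → {A, B, K, M}. Minimal: {M}⁺ = {M}; {K}⁺ = {K} — none reach the full schema.
{A, B, K}⁺: ABK→M adds M → {A, B, K, M}. Minimal: {B, K}⁺ = {B, K}; {A, K}⁺ = {A, K}; {A, B}⁺ = {A, B} — none reach the full schema.

{A, M}, {K, M}, {A, B, K}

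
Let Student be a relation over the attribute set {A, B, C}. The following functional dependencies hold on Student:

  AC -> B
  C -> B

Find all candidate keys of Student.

Attributes A, C never appear on any right-hand side, so every candidate key must contain {A, C}.
{A, C}⁺ = {A, B, C}, which is all of the schema, so {A, C} is the only candidate key.

AC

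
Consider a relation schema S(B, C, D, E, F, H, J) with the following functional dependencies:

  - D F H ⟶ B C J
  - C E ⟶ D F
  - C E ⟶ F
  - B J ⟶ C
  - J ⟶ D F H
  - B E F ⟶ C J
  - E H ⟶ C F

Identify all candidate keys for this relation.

Attribute E never appears on the right-hand side of any dependency, so E must belong to every candidate key.
{E}⁺ = {E}, which is not all of the schema, so we must add further attributes.
{E, H}⁺: EH→CF adds C, F; CE→DF adds D; DFH→BCJ adds B, J → {B, C, D, E, F, H, J}. Minimal: {H}⁺ = {H}; {E}⁺ = {E} — none reach the full schema.
{E, J}⁺: J→DFH adds D, F, H; EH→CF adds C; DFH→BCJ adds B → {B, C, D, E, F, H, J}. Minimal: {J}⁺ = {B, C, D, F, H, J}; {E}⁺ = {E} — none reach the full schema.
{B, C, E}⁺: CE→DF adds D, F; BEF→CJ adds J; J→DFH adds H → {B, C, D, E, F, H, J}. Minimal: {C, E}⁺ = {C, D, E, F}; {B, E}⁺ = {B, E}; {B, C}⁺ = {B, C} — none reach the full schema.
{B, E, F}⁺: BEF→CJ adds C, J; CE→DF adds D; J→DFH adds H → {B, C, D, E, F, H, J}. Minimal: {E, F}⁺ = {E, F}; {B, F}⁺ = {B, F}; {B, E}⁺ = {B, E} — none reach the full schema.
Any other superkey contains one of these as a subset, so there are no further candidate keys.

{E, H}, {E, J}, {B, C, E}, {B, E, F}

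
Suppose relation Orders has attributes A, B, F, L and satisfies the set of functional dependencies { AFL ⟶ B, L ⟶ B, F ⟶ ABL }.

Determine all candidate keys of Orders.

{F}⁺: F→ABL adds A, B, L → {A, B, F, L}.

{F}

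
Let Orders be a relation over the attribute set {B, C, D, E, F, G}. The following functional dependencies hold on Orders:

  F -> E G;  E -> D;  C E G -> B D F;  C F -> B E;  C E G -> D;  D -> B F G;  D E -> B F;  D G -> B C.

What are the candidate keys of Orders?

{D}⁺: D→BFG adds B, F, G; DG→BC adds C; F→EG adds E → {B, C, D, E, F, G}.
{E}⁺: E→D adds D; D→BFG adds B, F, G; DG→BC adds C → {B, C, D, E, F, G}.
{F}⁺: F→EG adds E, G; E→D adds D; D→BFG adds B; DG→BC adds C → {B, C, D, E, F, G}.

(D), (E), (F)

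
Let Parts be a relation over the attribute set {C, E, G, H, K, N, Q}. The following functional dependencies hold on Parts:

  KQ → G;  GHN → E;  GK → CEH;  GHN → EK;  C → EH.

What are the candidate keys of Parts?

Attributes N, Q never appear on any right-hand side, so every candidate key must contain {N, Q}.
{N, Q}⁺ = {N, Q}, which is not all of the schema, so we must add further attributes.
{K, N, Q}⁺: KQ→G adds G; GK→CEH adds C, E, H → {C, E, G, H, K, N, Q}. Minimal: {N, Q}⁺ = {N, Q}; {K, Q}⁺ = {C, E, G, H, K, Q}; {K, N}⁺ = {K, N} — none reach the full schema.
{C, G, N, Q}⁺: C→EH adds E, H; GHN→EK adds K → {C, E, G, H, K, N, Q}. Minimal: {G, N, Q}⁺ = {G, N, Q}; {C, N, Q}⁺ = {C, E, H, N, Q}; {C, G, Q}⁺ = {C, E, G, H, Q}; … — none reach the full schema.
{G, H, N, Q}⁺: GHN→E adds E; GHN→EK adds K; GK→CEH adds C → {C, E, G, H, K, N, Q}. Minimal: {H, N, Q}⁺ = {H, N, Q}; {G, N, Q}⁺ = {G, N, Q}; {G, H, Q}⁺ = {G, H, Q}; … — none reach the full schema.

(K, N, Q); (C, G, N, Q); (G, H, N, Q)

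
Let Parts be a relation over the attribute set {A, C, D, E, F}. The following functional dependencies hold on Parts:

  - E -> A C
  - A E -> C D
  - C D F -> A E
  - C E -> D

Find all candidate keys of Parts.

{E, F}⁺: E→AC adds A, C; AE→CD adds D → {A, C, D, E, F}. Minimal: {F}⁺ = {F}; {E}⁺ = {A, C, D, E} — none reach the full schema.
{C, D, F}⁺: CDF→AE adds A, E → {A, C, D, E, F}. Minimal: {D, F}⁺ = {D, F}; {C, F}⁺ = {C, F}; {C, D}⁺ = {C, D} — none reach the full schema.

{E, F}; {C, D, F}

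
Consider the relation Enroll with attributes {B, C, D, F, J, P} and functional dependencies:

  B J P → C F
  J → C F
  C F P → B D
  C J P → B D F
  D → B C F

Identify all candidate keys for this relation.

{J, P}

Attributes J, P never appear on any right-hand side, so every candidate key must contain {J, P}.
{J, P}⁺ = {B, C, D, F, J, P}, which is all of the schema, so {J, P} is the only candidate key.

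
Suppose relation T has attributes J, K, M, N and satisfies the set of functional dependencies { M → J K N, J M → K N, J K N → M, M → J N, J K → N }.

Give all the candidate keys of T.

{M}⁺: M→JKN adds J, K, N → {J, K, M, N}.
{J, K}⁺: JK→N adds N; JKN→M adds M → {J, K, M, N}. Minimal: {K}⁺ = {K}; {J}⁺ = {J} — none reach the full schema.

{M}; {J, K}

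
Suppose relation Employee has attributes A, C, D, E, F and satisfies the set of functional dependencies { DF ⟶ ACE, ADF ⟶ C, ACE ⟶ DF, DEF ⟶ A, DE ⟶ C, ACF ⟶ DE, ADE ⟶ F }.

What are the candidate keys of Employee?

{D, F}⁺: DF→ACE adds A, C, E → {A, C, D, E, F}. Minimal: {F}⁺ = {F}; {D}⁺ = {D} — none reach the full schema.
{A, C, E}⁺: ACE→DF adds D, F → {A, C, D, E, F}. Minimal: {C, E}⁺ = {C, E}; {A, E}⁺ = {A, E}; {A, C}⁺ = {A, C} — none reach the full schema.
{A, C, F}⁺: ACF→DE adds D, E → {A, C, D, E, F}. Minimal: {C, F}⁺ = {C, F}; {A, F}⁺ = {A, F}; {A, C}⁺ = {A, C} — none reach the full schema.
{A, D, E}⁺: DE→C adds C; ADE→F adds F → {A, C, D, E, F}. Minimal: {D, E}⁺ = {C, D, E}; {A, E}⁺ = {A, E}; {A, D}⁺ = {A, D} — none reach the full schema.
Any other superkey contains one of these as a subset, so there are no further candidate keys.

DF, ACE, ACF, ADE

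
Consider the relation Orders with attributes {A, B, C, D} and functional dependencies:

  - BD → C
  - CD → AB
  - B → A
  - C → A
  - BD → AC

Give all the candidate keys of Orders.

{B, D}; {C, D}

Attribute D never appears on the right-hand side of any dependency, so D must belong to every candidate key.
{D}⁺ = {D}, which is not all of the schema, so we must add further attributes.
{B, D}⁺: BD→C adds C; CD→AB adds A → {A, B, C, D}. Minimal: {D}⁺ = {D}; {B}⁺ = {A, B} — none reach the full schema.
{C, D}⁺: CD→AB adds A, B → {A, B, C, D}. Minimal: {D}⁺ = {D}; {C}⁺ = {A, C} — none reach the full schema.
Any other superkey contains one of these as a subset, so there are no further candidate keys.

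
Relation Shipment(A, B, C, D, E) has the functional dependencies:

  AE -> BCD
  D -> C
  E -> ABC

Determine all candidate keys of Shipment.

{E}

Attribute E never appears on the right-hand side of any dependency, so E must belong to every candidate key.
{E}⁺ = {A, B, C, D, E}, which is all of the schema, so {E} is the only candidate key.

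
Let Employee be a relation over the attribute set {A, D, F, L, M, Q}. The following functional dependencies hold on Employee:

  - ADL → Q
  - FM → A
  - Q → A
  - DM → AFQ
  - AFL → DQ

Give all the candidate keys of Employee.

{D, L, M}, {F, L, M}

{D, L, M}⁺: DM→AFQ adds A, F, Q → {A, D, F, L, M, Q}. Minimal: {L, M}⁺ = {L, M}; {D, M}⁺ = {A, D, F, M, Q}; {D, L}⁺ = {D, L} — none reach the full schema.
{F, L, M}⁺: FM→A adds A; AFL→DQ adds D, Q → {A, D, F, L, M, Q}. Minimal: {L, M}⁺ = {L, M}; {F, M}⁺ = {A, F, M}; {F, L}⁺ = {F, L} — none reach the full schema.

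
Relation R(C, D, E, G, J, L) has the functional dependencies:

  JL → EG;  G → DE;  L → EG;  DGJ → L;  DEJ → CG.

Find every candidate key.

Attribute J never appears on the right-hand side of any dependency, so J must belong to every candidate key.
{J}⁺ = {J}, which is not all of the schema, so we must add further attributes.
{G, J}⁺: G→DE adds D, E; DGJ→L adds L; DEJ→CG adds C → {C, D, E, G, J, L}.
{J, L}⁺: JL→EG adds E, G; G→DE adds D; DEJ→CG adds C → {C, D, E, G, J, L}.
{D, E, J}⁺: DEJ→CG adds C, G; DGJ→L adds L → {C, D, E, G, J, L}.

(G, J); (J, L); (D, E, J)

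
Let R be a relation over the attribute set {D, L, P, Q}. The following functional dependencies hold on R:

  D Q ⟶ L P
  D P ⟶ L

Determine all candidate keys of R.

{D, Q}

Attributes D, Q never appear on any right-hand side, so every candidate key must contain {D, Q}.
{D, Q}⁺ = {D, L, P, Q}, which is all of the schema, so {D, Q} is the only candidate key.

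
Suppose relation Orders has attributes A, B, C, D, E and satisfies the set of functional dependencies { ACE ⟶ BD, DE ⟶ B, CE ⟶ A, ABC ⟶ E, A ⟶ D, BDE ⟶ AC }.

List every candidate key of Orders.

{A, E}, {C, E}, {D, E}, {A, B, C}

{A, E}⁺: A→D adds D; DE→B adds B; BDE→AC adds C → {A, B, C, D, E}. Minimal: {E}⁺ = {E}; {A}⁺ = {A, D} — none reach the full schema.
{C, E}⁺: CE→A adds A; A→D adds D; ACE→BD adds B → {A, B, C, D, E}. Minimal: {E}⁺ = {E}; {C}⁺ = {C} — none reach the full schema.
{D, E}⁺: DE→B adds B; BDE→AC adds A, C → {A, B, C, D, E}. Minimal: {E}⁺ = {E}; {D}⁺ = {D} — none reach the full schema.
{A, B, C}⁺: ABC→E adds E; A→D adds D → {A, B, C, D, E}. Minimal: {B, C}⁺ = {B, C}; {A, C}⁺ = {A, C, D}; {A, B}⁺ = {A, B, D} — none reach the full schema.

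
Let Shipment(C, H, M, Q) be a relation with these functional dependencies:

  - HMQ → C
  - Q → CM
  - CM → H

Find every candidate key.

{Q}

Attribute Q never appears on the right-hand side of any dependency, so Q must belong to every candidate key.
{Q}⁺ = {C, H, M, Q}, which is all of the schema, so {Q} is the only candidate key.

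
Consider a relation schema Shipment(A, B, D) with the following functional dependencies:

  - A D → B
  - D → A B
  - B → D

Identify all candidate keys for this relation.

B, D

{B}⁺: B→D adds D; D→AB adds A → {A, B, D}.
{D}⁺: D→AB adds A, B → {A, B, D}.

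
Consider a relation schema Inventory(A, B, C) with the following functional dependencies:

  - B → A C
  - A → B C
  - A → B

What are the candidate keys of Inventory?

{A}⁺: A→BC adds B, C → {A, B, C}.
{B}⁺: B→AC adds A, C → {A, B, C}.
Any other superkey contains one of these as a subset, so there are no further candidate keys.

{A}; {B}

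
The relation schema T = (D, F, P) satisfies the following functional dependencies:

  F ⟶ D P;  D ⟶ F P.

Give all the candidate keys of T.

{D}⁺: D→FP adds F, P → {D, F, P}.
{F}⁺: F→DP adds D, P → {D, F, P}.

D; F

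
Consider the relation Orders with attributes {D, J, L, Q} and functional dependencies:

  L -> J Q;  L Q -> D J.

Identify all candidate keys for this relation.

{L}

Attribute L never appears on the right-hand side of any dependency, so L must belong to every candidate key.
{L}⁺ = {D, J, L, Q}, which is all of the schema, so {L} is the only candidate key.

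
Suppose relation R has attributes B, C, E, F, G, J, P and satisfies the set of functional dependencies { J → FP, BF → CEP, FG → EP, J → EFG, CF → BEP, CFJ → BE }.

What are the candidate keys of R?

Attribute J never appears on the right-hand side of any dependency, so J must belong to every candidate key.
{J}⁺ = {E, F, G, J, P}, which is not all of the schema, so we must add further attributes.
{B, J}⁺: J→FP adds F, P; BF→CEP adds C, E; J→EFG adds G → {B, C, E, F, G, J, P}.
{C, J}⁺: J→FP adds F, P; J→EFG adds E, G; CF→BEP adds B → {B, C, E, F, G, J, P}.
Any other superkey contains one of these as a subset, so there are no further candidate keys.

{B, J}, {C, J}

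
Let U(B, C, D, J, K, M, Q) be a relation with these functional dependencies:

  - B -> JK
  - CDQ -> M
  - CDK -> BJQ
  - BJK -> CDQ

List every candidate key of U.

{B}⁺: B→JK adds J, K; BJK→CDQ adds C, D, Q; CDQ→M adds M → {B, C, D, J, K, M, Q}.
{C, D, K}⁺: CDK→BJQ adds B, J, Q; CDQ→M adds M → {B, C, D, J, K, M, Q}. Minimal: {D, K}⁺ = {D, K}; {C, K}⁺ = {C, K}; {C, D}⁺ = {C, D} — none reach the full schema.
Any other superkey contains one of these as a subset, so there are no further candidate keys.

(B), (C, D, K)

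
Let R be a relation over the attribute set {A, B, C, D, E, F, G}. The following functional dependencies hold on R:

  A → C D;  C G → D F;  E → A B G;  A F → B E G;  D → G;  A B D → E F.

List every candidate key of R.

{A}⁺: A→CD adds C, D; D→G adds G; CG→DF adds F; AF→BEG adds B, E → {A, B, C, D, E, F, G}.
{E}⁺: E→ABG adds A, B, G; A→CD adds C, D; CG→DF adds F → {A, B, C, D, E, F, G}.
Any other superkey contains one of these as a subset, so there are no further candidate keys.

{A}, {E}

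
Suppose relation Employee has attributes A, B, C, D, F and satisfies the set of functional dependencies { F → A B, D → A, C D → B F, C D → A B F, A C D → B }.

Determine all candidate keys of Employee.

Attributes C, D never appear on any right-hand side, so every candidate key must contain {C, D}.
{C, D}⁺ = {A, B, C, D, F}, which is all of the schema, so {C, D} is the only candidate key.

{C, D}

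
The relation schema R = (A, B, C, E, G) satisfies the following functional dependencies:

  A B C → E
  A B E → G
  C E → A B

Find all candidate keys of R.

CE; ABC

Attribute C never appears on the right-hand side of any dependency, so C must belong to every candidate key.
{C}⁺ = {C}, which is not all of the schema, so we must add further attributes.
{C, E}⁺: CE→AB adds A, B; ABE→G adds G → {A, B, C, E, G}. Minimal: {E}⁺ = {E}; {C}⁺ = {C} — none reach the full schema.
{A, B, C}⁺: ABC→E adds E; ABE→G adds G → {A, B, C, E, G}. Minimal: {B, C}⁺ = {B, C}; {A, C}⁺ = {A, C}; {A, B}⁺ = {A, B} — none reach the full schema.
Any other superkey contains one of these as a subset, so there are no further candidate keys.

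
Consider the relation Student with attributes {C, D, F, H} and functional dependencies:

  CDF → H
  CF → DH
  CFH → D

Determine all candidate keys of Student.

(C, F)

{C, F}⁺: CF→DH adds D, H → {C, D, F, H}.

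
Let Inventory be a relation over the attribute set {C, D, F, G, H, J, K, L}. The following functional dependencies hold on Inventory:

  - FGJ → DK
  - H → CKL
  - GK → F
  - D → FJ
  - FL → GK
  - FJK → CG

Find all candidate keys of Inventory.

(D, H), (F, H, J), (G, H, J)

Attribute H never appears on the right-hand side of any dependency, so H must belong to every candidate key.
{H}⁺ = {C, H, K, L}, which is not all of the schema, so we must add further attributes.
{D, H}⁺: H→CKL adds C, K, L; D→FJ adds F, J; FL→GK adds G → {C, D, F, G, H, J, K, L}.
{F, H, J}⁺: H→CKL adds C, K, L; FL→GK adds G; FGJ→DK adds D → {C, D, F, G, H, J, K, L}.
{G, H, J}⁺: H→CKL adds C, K, L; GK→F adds F; FGJ→DK adds D → {C, D, F, G, H, J, K, L}.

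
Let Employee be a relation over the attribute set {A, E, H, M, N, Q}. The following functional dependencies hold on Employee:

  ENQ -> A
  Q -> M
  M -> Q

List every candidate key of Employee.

Attributes E, H, N never appear on any right-hand side, so every candidate key must contain {E, H, N}.
{E, H, N}⁺ = {E, H, N}, which is not all of the schema, so we must add further attributes.
{E, H, M, N}⁺: M→Q adds Q; ENQ→A adds A → {A, E, H, M, N, Q}. Minimal: {H, M, N}⁺ = {H, M, N, Q}; {E, M, N}⁺ = {A, E, M, N, Q}; {E, H, N}⁺ = {E, H, N}; … — none reach the full schema.
{E, H, N, Q}⁺: ENQ→A adds A; Q→M adds M → {A, E, H, M, N, Q}. Minimal: {H, N, Q}⁺ = {H, M, N, Q}; {E, N, Q}⁺ = {A, E, M, N, Q}; {E, H, Q}⁺ = {E, H, M, Q}; … — none reach the full schema.

EHMN, EHNQ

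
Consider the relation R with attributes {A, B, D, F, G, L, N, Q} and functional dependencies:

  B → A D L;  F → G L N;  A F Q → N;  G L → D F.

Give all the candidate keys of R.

{B, F, Q}; {B, G, Q}

Attributes B, Q never appear on any right-hand side, so every candidate key must contain {B, Q}.
{B, Q}⁺ = {A, B, D, L, Q}, which is not all of the schema, so we must add further attributes.
{B, F, Q}⁺: B→ADL adds A, D, L; F→GLN adds G, N → {A, B, D, F, G, L, N, Q}. Minimal: {F, Q}⁺ = {D, F, G, L, N, Q}; {B, Q}⁺ = {A, B, D, L, Q}; {B, F}⁺ = {A, B, D, F, G, L, N} — none reach the full schema.
{B, G, Q}⁺: B→ADL adds A, D, L; GL→DF adds F; F→GLN adds N → {A, B, D, F, G, L, N, Q}. Minimal: {G, Q}⁺ = {G, Q}; {B, Q}⁺ = {A, B, D, L, Q}; {B, G}⁺ = {A, B, D, F, G, L, N} — none reach the full schema.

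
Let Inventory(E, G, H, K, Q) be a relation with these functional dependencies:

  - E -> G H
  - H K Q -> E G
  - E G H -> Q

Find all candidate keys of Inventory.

Attribute K never appears on the right-hand side of any dependency, so K must belong to every candidate key.
{K}⁺ = {K}, which is not all of the schema, so we must add further attributes.
{E, K}⁺: E→GH adds G, H; EGH→Q adds Q → {E, G, H, K, Q}. Minimal: {K}⁺ = {K}; {E}⁺ = {E, G, H, Q} — none reach the full schema.
{H, K, Q}⁺: HKQ→EG adds E, G → {E, G, H, K, Q}. Minimal: {K, Q}⁺ = {K, Q}; {H, Q}⁺ = {H, Q}; {H, K}⁺ = {H, K} — none reach the full schema.
Any other superkey contains one of these as a subset, so there are no further candidate keys.

{E, K}; {H, K, Q}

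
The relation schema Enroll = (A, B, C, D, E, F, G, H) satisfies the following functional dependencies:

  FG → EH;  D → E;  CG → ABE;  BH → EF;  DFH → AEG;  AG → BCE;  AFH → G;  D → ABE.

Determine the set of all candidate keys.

DH; DFG

{D, H}⁺: D→E adds E; D→ABE adds A, B; BH→EF adds F; DFH→AEG adds G; AG→BCE adds C → {A, B, C, D, E, F, G, H}.
{D, F, G}⁺: FG→EH adds E, H; DFH→AEG adds A; AG→BCE adds B, C → {A, B, C, D, E, F, G, H}.
Any other superkey contains one of these as a subset, so there are no further candidate keys.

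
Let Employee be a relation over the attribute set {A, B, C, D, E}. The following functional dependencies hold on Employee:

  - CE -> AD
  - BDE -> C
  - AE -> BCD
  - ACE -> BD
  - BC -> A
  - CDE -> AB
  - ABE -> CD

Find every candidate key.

AE; CE; BDE

Attribute E never appears on the right-hand side of any dependency, so E must belong to every candidate key.
{E}⁺ = {E}, which is not all of the schema, so we must add further attributes.
{A, E}⁺: AE→BCD adds B, C, D → {A, B, C, D, E}. Minimal: {E}⁺ = {E}; {A}⁺ = {A} — none reach the full schema.
{C, E}⁺: CE→AD adds A, D; AE→BCD adds B → {A, B, C, D, E}. Minimal: {E}⁺ = {E}; {C}⁺ = {C} — none reach the full schema.
{B, D, E}⁺: BDE→C adds C; BC→A adds A → {A, B, C, D, E}. Minimal: {D, E}⁺ = {D, E}; {B, E}⁺ = {B, E}; {B, D}⁺ = {B, D} — none reach the full schema.
Any other superkey contains one of these as a subset, so there are no further candidate keys.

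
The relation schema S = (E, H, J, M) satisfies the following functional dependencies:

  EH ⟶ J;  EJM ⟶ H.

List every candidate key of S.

{E, H, M}; {E, J, M}

Attributes E, M never appear on any right-hand side, so every candidate key must contain {E, M}.
{E, M}⁺ = {E, M}, which is not all of the schema, so we must add further attributes.
{E, H, M}⁺: EH→J adds J → {E, H, J, M}. Minimal: {H, M}⁺ = {H, M}; {E, M}⁺ = {E, M}; {E, H}⁺ = {E, H, J} — none reach the full schema.
{E, J, M}⁺: EJM→H adds H → {E, H, J, M}. Minimal: {J, M}⁺ = {J, M}; {E, M}⁺ = {E, M}; {E, J}⁺ = {E, J} — none reach the full schema.
Any other superkey contains one of these as a subset, so there are no further candidate keys.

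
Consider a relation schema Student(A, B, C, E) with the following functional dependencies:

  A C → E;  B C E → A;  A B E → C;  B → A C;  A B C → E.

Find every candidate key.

Attribute B never appears on the right-hand side of any dependency, so B must belong to every candidate key.
{B}⁺ = {A, B, C, E}, which is all of the schema, so {B} is the only candidate key.

{B}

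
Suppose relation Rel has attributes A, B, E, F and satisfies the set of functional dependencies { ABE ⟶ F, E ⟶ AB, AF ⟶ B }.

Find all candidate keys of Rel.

{E}

Attribute E never appears on the right-hand side of any dependency, so E must belong to every candidate key.
{E}⁺ = {A, B, E, F}, which is all of the schema, so {E} is the only candidate key.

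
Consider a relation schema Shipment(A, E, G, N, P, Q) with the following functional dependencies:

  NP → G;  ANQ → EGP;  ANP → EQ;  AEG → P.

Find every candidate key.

{A, N, P}; {A, N, Q}; {A, E, G, N}

Attributes A, N never appear on any right-hand side, so every candidate key must contain {A, N}.
{A, N}⁺ = {A, N}, which is not all of the schema, so we must add further attributes.
{A, N, P}⁺: NP→G adds G; ANP→EQ adds E, Q → {A, E, G, N, P, Q}. Minimal: {N, P}⁺ = {G, N, P}; {A, P}⁺ = {A, P}; {A, N}⁺ = {A, N} — none reach the full schema.
{A, N, Q}⁺: ANQ→EGP adds E, G, P → {A, E, G, N, P, Q}. Minimal: {N, Q}⁺ = {N, Q}; {A, Q}⁺ = {A, Q}; {A, N}⁺ = {A, N} — none reach the full schema.
{A, E, G, N}⁺: AEG→P adds P; ANP→EQ adds Q → {A, E, G, N, P, Q}. Minimal: {E, G, N}⁺ = {E, G, N}; {A, G, N}⁺ = {A, G, N}; {A, E, N}⁺ = {A, E, N}; … — none reach the full schema.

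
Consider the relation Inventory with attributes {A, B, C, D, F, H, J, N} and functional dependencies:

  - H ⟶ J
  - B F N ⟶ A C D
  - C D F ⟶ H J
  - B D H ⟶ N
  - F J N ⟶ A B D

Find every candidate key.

Attribute F never appears on the right-hand side of any dependency, so F must belong to every candidate key.
{F}⁺ = {F}, which is not all of the schema, so we must add further attributes.
{B, F, N}⁺: BFN→ACD adds A, C, D; CDF→HJ adds H, J → {A, B, C, D, F, H, J, N}. Minimal: {F, N}⁺ = {F, N}; {B, N}⁺ = {B, N}; {B, F}⁺ = {B, F} — none reach the full schema.
{F, H, N}⁺: H→J adds J; FJN→ABD adds A, B, D; BFN→ACD adds C → {A, B, C, D, F, H, J, N}. Minimal: {H, N}⁺ = {H, J, N}; {F, N}⁺ = {F, N}; {F, H}⁺ = {F, H, J} — none reach the full schema.
{F, J, N}⁺: FJN→ABD adds A, B, D; BFN→ACD adds C; CDF→HJ adds H → {A, B, C, D, F, H, J, N}. Minimal: {J, N}⁺ = {J, N}; {F, N}⁺ = {F, N}; {F, J}⁺ = {F, J} — none reach the full schema.
{B, C, D, F}⁺: CDF→HJ adds H, J; BDH→N adds N; FJN→ABD adds A → {A, B, C, D, F, H, J, N}. Minimal: {C, D, F}⁺ = {C, D, F, H, J}; {B, D, F}⁺ = {B, D, F}; {B, C, F}⁺ = {B, C, F}; … — none reach the full schema.
{B, D, F, H}⁺: H→J adds J; BDH→N adds N; FJN→ABD adds A; BFN→ACD adds C → {A, B, C, D, F, H, J, N}. Minimal: {D, F, H}⁺ = {D, F, H, J}; {B, F, H}⁺ = {B, F, H, J}; {B, D, H}⁺ = {B, D, H, J, N}; … — none reach the full schema.
{C, D, F, N}⁺: CDF→HJ adds H, J; FJN→ABD adds A, B → {A, B, C, D, F, H, J, N}. Minimal: {D, F, N}⁺ = {D, F, N}; {C, F, N}⁺ = {C, F, N}; {C, D, N}⁺ = {C, D, N}; … — none reach the full schema.
Any other superkey contains one of these as a subset, so there are no further candidate keys.

(B, F, N); (F, H, N); (F, J, N); (B, C, D, F); (B, D, F, H); (C, D, F, N)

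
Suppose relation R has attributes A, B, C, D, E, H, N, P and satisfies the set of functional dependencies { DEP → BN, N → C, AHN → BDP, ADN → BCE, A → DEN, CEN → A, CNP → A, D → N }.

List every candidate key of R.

{A, H}; {D, E, H}; {D, H, P}; {E, H, N}; {H, N, P}

{A, H}⁺: A→DEN adds D, E, N; N→C adds C; AHN→BDP adds B, P → {A, B, C, D, E, H, N, P}. Minimal: {H}⁺ = {H}; {A}⁺ = {A, B, C, D, E, N} — none reach the full schema.
{D, E, H}⁺: D→N adds N; N→C adds C; CEN→A adds A; AHN→BDP adds B, P → {A, B, C, D, E, H, N, P}. Minimal: {E, H}⁺ = {E, H}; {D, H}⁺ = {C, D, H, N}; {D, E}⁺ = {A, B, C, D, E, N} — none reach the full schema.
{D, H, P}⁺: D→N adds N; N→C adds C; CNP→A adds A; AHN→BDP adds B; ADN→BCE adds E → {A, B, C, D, E, H, N, P}. Minimal: {H, P}⁺ = {H, P}; {D, P}⁺ = {A, B, C, D, E, N, P}; {D, H}⁺ = {C, D, H, N} — none reach the full schema.
{E, H, N}⁺: N→C adds C; CEN→A adds A; AHN→BDP adds B, D, P → {A, B, C, D, E, H, N, P}. Minimal: {H, N}⁺ = {C, H, N}; {E, N}⁺ = {A, B, C, D, E, N}; {E, H}⁺ = {E, H} — none reach the full schema.
{H, N, P}⁺: N→C adds C; CNP→A adds A; AHN→BDP adds B, D; ADN→BCE adds E → {A, B, C, D, E, H, N, P}. Minimal: {N, P}⁺ = {A, B, C, D, E, N, P}; {H, P}⁺ = {H, P}; {H, N}⁺ = {C, H, N} — none reach the full schema.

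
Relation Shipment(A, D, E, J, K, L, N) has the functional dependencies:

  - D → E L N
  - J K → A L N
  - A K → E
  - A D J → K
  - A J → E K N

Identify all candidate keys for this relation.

(A, D, J), (D, J, K)

{A, D, J}⁺: D→ELN adds E, L, N; ADJ→K adds K → {A, D, E, J, K, L, N}. Minimal: {D, J}⁺ = {D, E, J, L, N}; {A, J}⁺ = {A, E, J, K, L, N}; {A, D}⁺ = {A, D, E, L, N} — none reach the full schema.
{D, J, K}⁺: D→ELN adds E, L, N; JK→ALN adds A → {A, D, E, J, K, L, N}. Minimal: {J, K}⁺ = {A, E, J, K, L, N}; {D, K}⁺ = {D, E, K, L, N}; {D, J}⁺ = {D, E, J, L, N} — none reach the full schema.
Any other superkey contains one of these as a subset, so there are no further candidate keys.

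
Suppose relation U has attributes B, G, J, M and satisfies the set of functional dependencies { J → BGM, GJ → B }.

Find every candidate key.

Attribute J never appears on the right-hand side of any dependency, so J must belong to every candidate key.
{J}⁺ = {B, G, J, M}, which is all of the schema, so {J} is the only candidate key.

(J)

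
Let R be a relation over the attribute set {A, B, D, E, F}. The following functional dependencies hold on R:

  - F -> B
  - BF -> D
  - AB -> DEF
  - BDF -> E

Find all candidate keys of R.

Attribute A never appears on the right-hand side of any dependency, so A must belong to every candidate key.
{A}⁺ = {A}, which is not all of the schema, so we must add further attributes.
{A, B}⁺: AB→DEF adds D, E, F → {A, B, D, E, F}. Minimal: {B}⁺ = {B}; {A}⁺ = {A} — none reach the full schema.
{A, F}⁺: F→B adds B; BF→D adds D; AB→DEF adds E → {A, B, D, E, F}. Minimal: {F}⁺ = {B, D, E, F}; {A}⁺ = {A} — none reach the full schema.
Any other superkey contains one of these as a subset, so there are no further candidate keys.

(A, B); (A, F)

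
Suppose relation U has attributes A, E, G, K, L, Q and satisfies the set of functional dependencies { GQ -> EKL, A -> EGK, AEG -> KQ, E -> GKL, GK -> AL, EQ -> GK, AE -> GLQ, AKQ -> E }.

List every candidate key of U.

A; E; GK; GQ

{A}⁺: A→EGK adds E, G, K; AEG→KQ adds Q; E→GKL adds L → {A, E, G, K, L, Q}.
{E}⁺: E→GKL adds G, K, L; GK→AL adds A; AE→GLQ adds Q → {A, E, G, K, L, Q}.
{G, K}⁺: GK→AL adds A, L; A→EGK adds E; AEG→KQ adds Q → {A, E, G, K, L, Q}. Minimal: {K}⁺ = {K}; {G}⁺ = {G} — none reach the full schema.
{G, Q}⁺: GQ→EKL adds E, K, L; GK→AL adds A → {A, E, G, K, L, Q}. Minimal: {Q}⁺ = {Q}; {G}⁺ = {G} — none reach the full schema.
Any other superkey contains one of these as a subset, so there are no further candidate keys.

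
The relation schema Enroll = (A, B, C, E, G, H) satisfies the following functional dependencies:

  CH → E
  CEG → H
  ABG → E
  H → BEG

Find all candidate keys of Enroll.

ACH; ABCG; ACEG

Attributes A, C never appear on any right-hand side, so every candidate key must contain {A, C}.
{A, C}⁺ = {A, C}, which is not all of the schema, so we must add further attributes.
{A, C, H}⁺: CH→E adds E; H→BEG adds B, G → {A, B, C, E, G, H}. Minimal: {C, H}⁺ = {B, C, E, G, H}; {A, H}⁺ = {A, B, E, G, H}; {A, C}⁺ = {A, C} — none reach the full schema.
{A, B, C, G}⁺: ABG→E adds E; CEG→H adds H → {A, B, C, E, G, H}. Minimal: {B, C, G}⁺ = {B, C, G}; {A, C, G}⁺ = {A, C, G}; {A, B, G}⁺ = {A, B, E, G}; … — none reach the full schema.
{A, C, E, G}⁺: CEG→H adds H; H→BEG adds B → {A, B, C, E, G, H}. Minimal: {C, E, G}⁺ = {B, C, E, G, H}; {A, E, G}⁺ = {A, E, G}; {A, C, G}⁺ = {A, C, G}; … — none reach the full schema.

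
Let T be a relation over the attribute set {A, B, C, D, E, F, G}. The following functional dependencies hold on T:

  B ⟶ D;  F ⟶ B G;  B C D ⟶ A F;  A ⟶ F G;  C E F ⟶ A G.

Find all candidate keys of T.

{A, C, E}, {B, C, E}, {C, E, F}

{A, C, E}⁺: A→FG adds F, G; F→BG adds B; B→D adds D → {A, B, C, D, E, F, G}. Minimal: {C, E}⁺ = {C, E}; {A, E}⁺ = {A, B, D, E, F, G}; {A, C}⁺ = {A, B, C, D, F, G} — none reach the full schema.
{B, C, E}⁺: B→D adds D; BCD→AF adds A, F; A→FG adds G → {A, B, C, D, E, F, G}. Minimal: {C, E}⁺ = {C, E}; {B, E}⁺ = {B, D, E}; {B, C}⁺ = {A, B, C, D, F, G} — none reach the full schema.
{C, E, F}⁺: F→BG adds B, G; CEF→AG adds A; B→D adds D → {A, B, C, D, E, F, G}. Minimal: {E, F}⁺ = {B, D, E, F, G}; {C, F}⁺ = {A, B, C, D, F, G}; {C, E}⁺ = {C, E} — none reach the full schema.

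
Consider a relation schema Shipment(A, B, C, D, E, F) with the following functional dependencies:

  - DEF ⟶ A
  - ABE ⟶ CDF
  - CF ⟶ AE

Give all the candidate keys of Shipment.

{A, B, E}, {B, C, F}, {B, D, E, F}

Attribute B never appears on the right-hand side of any dependency, so B must belong to every candidate key.
{B}⁺ = {B}, which is not all of the schema, so we must add further attributes.
{A, B, E}⁺: ABE→CDF adds C, D, F → {A, B, C, D, E, F}. Minimal: {B, E}⁺ = {B, E}; {A, E}⁺ = {A, E}; {A, B}⁺ = {A, B} — none reach the full schema.
{B, C, F}⁺: CF→AE adds A, E; ABE→CDF adds D → {A, B, C, D, E, F}. Minimal: {C, F}⁺ = {A, C, E, F}; {B, F}⁺ = {B, F}; {B, C}⁺ = {B, C} — none reach the full schema.
{B, D, E, F}⁺: DEF→A adds A; ABE→CDF adds C → {A, B, C, D, E, F}. Minimal: {D, E, F}⁺ = {A, D, E, F}; {B, E, F}⁺ = {B, E, F}; {B, D, F}⁺ = {B, D, F}; … — none reach the full schema.
Any other superkey contains one of these as a subset, so there are no further candidate keys.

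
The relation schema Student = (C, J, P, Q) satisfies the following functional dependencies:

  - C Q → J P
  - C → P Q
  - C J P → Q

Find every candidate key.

(C)

Attribute C never appears on the right-hand side of any dependency, so C must belong to every candidate key.
{C}⁺ = {C, J, P, Q}, which is all of the schema, so {C} is the only candidate key.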